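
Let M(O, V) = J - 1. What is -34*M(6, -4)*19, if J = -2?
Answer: 1938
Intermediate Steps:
M(O, V) = -3 (M(O, V) = -2 - 1 = -3)
-34*M(6, -4)*19 = -34*(-3)*19 = 102*19 = 1938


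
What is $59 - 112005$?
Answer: $-111946$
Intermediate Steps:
$59 - 112005 = -111946$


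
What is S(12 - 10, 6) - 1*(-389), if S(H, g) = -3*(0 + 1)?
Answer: 386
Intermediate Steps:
S(H, g) = -3 (S(H, g) = -3*1 = -3)
S(12 - 10, 6) - 1*(-389) = -3 - 1*(-389) = -3 + 389 = 386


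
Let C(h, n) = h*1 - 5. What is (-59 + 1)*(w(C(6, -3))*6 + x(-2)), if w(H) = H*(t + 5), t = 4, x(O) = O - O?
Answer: -3132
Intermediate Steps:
x(O) = 0
C(h, n) = -5 + h (C(h, n) = h - 5 = -5 + h)
w(H) = 9*H (w(H) = H*(4 + 5) = H*9 = 9*H)
(-59 + 1)*(w(C(6, -3))*6 + x(-2)) = (-59 + 1)*((9*(-5 + 6))*6 + 0) = -58*((9*1)*6 + 0) = -58*(9*6 + 0) = -58*(54 + 0) = -58*54 = -3132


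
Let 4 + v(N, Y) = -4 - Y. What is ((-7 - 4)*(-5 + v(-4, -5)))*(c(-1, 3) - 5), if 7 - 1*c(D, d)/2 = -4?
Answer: 1496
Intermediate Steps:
c(D, d) = 22 (c(D, d) = 14 - 2*(-4) = 14 + 8 = 22)
v(N, Y) = -8 - Y (v(N, Y) = -4 + (-4 - Y) = -8 - Y)
((-7 - 4)*(-5 + v(-4, -5)))*(c(-1, 3) - 5) = ((-7 - 4)*(-5 + (-8 - 1*(-5))))*(22 - 5) = -11*(-5 + (-8 + 5))*17 = -11*(-5 - 3)*17 = -11*(-8)*17 = 88*17 = 1496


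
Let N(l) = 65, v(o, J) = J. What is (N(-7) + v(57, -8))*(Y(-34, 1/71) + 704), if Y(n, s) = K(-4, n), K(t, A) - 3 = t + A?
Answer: 38133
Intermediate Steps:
K(t, A) = 3 + A + t (K(t, A) = 3 + (t + A) = 3 + (A + t) = 3 + A + t)
Y(n, s) = -1 + n (Y(n, s) = 3 + n - 4 = -1 + n)
(N(-7) + v(57, -8))*(Y(-34, 1/71) + 704) = (65 - 8)*((-1 - 34) + 704) = 57*(-35 + 704) = 57*669 = 38133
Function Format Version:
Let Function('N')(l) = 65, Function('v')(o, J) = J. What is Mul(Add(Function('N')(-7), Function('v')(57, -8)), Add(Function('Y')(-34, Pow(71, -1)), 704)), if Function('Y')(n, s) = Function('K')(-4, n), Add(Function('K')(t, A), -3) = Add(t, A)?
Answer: 38133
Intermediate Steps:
Function('K')(t, A) = Add(3, A, t) (Function('K')(t, A) = Add(3, Add(t, A)) = Add(3, Add(A, t)) = Add(3, A, t))
Function('Y')(n, s) = Add(-1, n) (Function('Y')(n, s) = Add(3, n, -4) = Add(-1, n))
Mul(Add(Function('N')(-7), Function('v')(57, -8)), Add(Function('Y')(-34, Pow(71, -1)), 704)) = Mul(Add(65, -8), Add(Add(-1, -34), 704)) = Mul(57, Add(-35, 704)) = Mul(57, 669) = 38133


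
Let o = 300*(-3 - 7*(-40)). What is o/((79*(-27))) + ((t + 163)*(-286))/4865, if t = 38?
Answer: -175633046/3459015 ≈ -50.775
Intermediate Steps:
o = 83100 (o = 300*(-3 + 280) = 300*277 = 83100)
o/((79*(-27))) + ((t + 163)*(-286))/4865 = 83100/((79*(-27))) + ((38 + 163)*(-286))/4865 = 83100/(-2133) + (201*(-286))*(1/4865) = 83100*(-1/2133) - 57486*1/4865 = -27700/711 - 57486/4865 = -175633046/3459015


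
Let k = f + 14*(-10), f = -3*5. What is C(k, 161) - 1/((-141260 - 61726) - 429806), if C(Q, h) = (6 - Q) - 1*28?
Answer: 84161337/632792 ≈ 133.00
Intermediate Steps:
f = -15
k = -155 (k = -15 + 14*(-10) = -15 - 140 = -155)
C(Q, h) = -22 - Q (C(Q, h) = (6 - Q) - 28 = -22 - Q)
C(k, 161) - 1/((-141260 - 61726) - 429806) = (-22 - 1*(-155)) - 1/((-141260 - 61726) - 429806) = (-22 + 155) - 1/(-202986 - 429806) = 133 - 1/(-632792) = 133 - 1*(-1/632792) = 133 + 1/632792 = 84161337/632792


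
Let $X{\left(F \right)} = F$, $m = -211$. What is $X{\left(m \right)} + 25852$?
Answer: $25641$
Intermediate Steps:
$X{\left(m \right)} + 25852 = -211 + 25852 = 25641$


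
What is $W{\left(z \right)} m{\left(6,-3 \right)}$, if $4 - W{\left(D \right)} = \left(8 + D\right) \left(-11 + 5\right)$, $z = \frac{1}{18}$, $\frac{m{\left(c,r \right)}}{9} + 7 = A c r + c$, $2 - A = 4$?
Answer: $16485$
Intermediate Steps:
$A = -2$ ($A = 2 - 4 = -2$)
$m{\left(c,r \right)} = -63 + 9 c - 18 c r$ ($m{\left(c,r \right)} = -63 + 9 \left(- 2 c r + c\right) = -63 + 9 \left(c - 2 c r\right) = -63 - \left(- 9 c + 18 c r\right) = -63 + 9 c - 18 c r$)
$z = \frac{1}{18} \approx 0.055556$
$W{\left(D \right)} = 52 + 6 D$ ($W{\left(D \right)} = 4 - \left(8 + D\right) \left(-11 + 5\right) = 4 - \left(8 + D\right) \left(-6\right) = 4 - \left(-48 - 6 D\right) = 4 + \left(48 + 6 D\right) = 52 + 6 D$)
$W{\left(z \right)} m{\left(6,-3 \right)} = \left(52 + 6 \cdot \frac{1}{18}\right) \left(-63 + 9 \cdot 6 - 108 \left(-3\right)\right) = \left(52 + \frac{1}{3}\right) \left(-63 + 54 + 324\right) = \frac{157}{3} \cdot 315 = 16485$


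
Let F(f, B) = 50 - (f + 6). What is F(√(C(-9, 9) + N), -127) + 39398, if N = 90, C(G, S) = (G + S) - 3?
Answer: 39442 - √87 ≈ 39433.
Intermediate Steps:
C(G, S) = -3 + G + S
F(f, B) = 44 - f (F(f, B) = 50 - (6 + f) = 50 + (-6 - f) = 44 - f)
F(√(C(-9, 9) + N), -127) + 39398 = (44 - √((-3 - 9 + 9) + 90)) + 39398 = (44 - √(-3 + 90)) + 39398 = (44 - √87) + 39398 = 39442 - √87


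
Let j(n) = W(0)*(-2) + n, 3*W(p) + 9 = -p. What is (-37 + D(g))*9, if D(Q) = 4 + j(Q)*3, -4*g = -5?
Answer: -405/4 ≈ -101.25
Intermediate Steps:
W(p) = -3 - p/3 (W(p) = -3 + (-p)/3 = -3 - p/3)
g = 5/4 (g = -1/4*(-5) = 5/4 ≈ 1.2500)
j(n) = 6 + n (j(n) = (-3 - 1/3*0)*(-2) + n = (-3 + 0)*(-2) + n = -3*(-2) + n = 6 + n)
D(Q) = 22 + 3*Q (D(Q) = 4 + (6 + Q)*3 = 4 + (18 + 3*Q) = 22 + 3*Q)
(-37 + D(g))*9 = (-37 + (22 + 3*(5/4)))*9 = (-37 + (22 + 15/4))*9 = (-37 + 103/4)*9 = -45/4*9 = -405/4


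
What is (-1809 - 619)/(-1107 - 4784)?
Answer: 2428/5891 ≈ 0.41215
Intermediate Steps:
(-1809 - 619)/(-1107 - 4784) = -2428/(-5891) = -2428*(-1/5891) = 2428/5891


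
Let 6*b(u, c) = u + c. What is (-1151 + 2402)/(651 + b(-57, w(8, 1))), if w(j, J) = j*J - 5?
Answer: 417/214 ≈ 1.9486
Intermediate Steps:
w(j, J) = -5 + J*j (w(j, J) = J*j - 5 = -5 + J*j)
b(u, c) = c/6 + u/6 (b(u, c) = (u + c)/6 = (c + u)/6 = c/6 + u/6)
(-1151 + 2402)/(651 + b(-57, w(8, 1))) = (-1151 + 2402)/(651 + ((-5 + 1*8)/6 + (⅙)*(-57))) = 1251/(651 + ((-5 + 8)/6 - 19/2)) = 1251/(651 + ((⅙)*3 - 19/2)) = 1251/(651 + (½ - 19/2)) = 1251/(651 - 9) = 1251/642 = 1251*(1/642) = 417/214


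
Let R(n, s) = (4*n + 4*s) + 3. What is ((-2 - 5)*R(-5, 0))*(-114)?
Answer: -13566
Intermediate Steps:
R(n, s) = 3 + 4*n + 4*s
((-2 - 5)*R(-5, 0))*(-114) = ((-2 - 5)*(3 + 4*(-5) + 4*0))*(-114) = -7*(3 - 20 + 0)*(-114) = -7*(-17)*(-114) = 119*(-114) = -13566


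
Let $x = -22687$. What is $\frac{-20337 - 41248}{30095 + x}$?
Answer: $- \frac{61585}{7408} \approx -8.3133$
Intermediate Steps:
$\frac{-20337 - 41248}{30095 + x} = \frac{-20337 - 41248}{30095 - 22687} = - \frac{61585}{7408}$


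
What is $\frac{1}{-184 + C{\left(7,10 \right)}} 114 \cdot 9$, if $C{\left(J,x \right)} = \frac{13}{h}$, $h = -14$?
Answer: $- \frac{4788}{863} \approx -5.5481$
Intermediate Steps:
$C{\left(J,x \right)} = - \frac{13}{14}$ ($C{\left(J,x \right)} = \frac{13}{-14} = 13 \left(- \frac{1}{14}\right) = - \frac{13}{14}$)
$\frac{1}{-184 + C{\left(7,10 \right)}} 114 \cdot 9 = \frac{1}{-184 - \frac{13}{14}} \cdot 114 \cdot 9 = \frac{1}{- \frac{2589}{14}} \cdot 114 \cdot 9 = \left(- \frac{14}{2589}\right) 114 \cdot 9 = \left(- \frac{532}{863}\right) 9 = - \frac{4788}{863}$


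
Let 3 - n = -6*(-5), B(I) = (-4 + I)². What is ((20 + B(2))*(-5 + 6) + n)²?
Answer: 9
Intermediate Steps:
n = -27 (n = 3 - (-6)*(-5) = 3 - 1*30 = 3 - 30 = -27)
((20 + B(2))*(-5 + 6) + n)² = ((20 + (-4 + 2)²)*(-5 + 6) - 27)² = ((20 + (-2)²)*1 - 27)² = ((20 + 4)*1 - 27)² = (24*1 - 27)² = (24 - 27)² = (-3)² = 9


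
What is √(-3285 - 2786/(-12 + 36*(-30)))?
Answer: I*√19970418/78 ≈ 57.293*I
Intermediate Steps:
√(-3285 - 2786/(-12 + 36*(-30))) = √(-3285 - 2786/(-12 - 1080)) = √(-3285 - 2786/(-1092)) = √(-3285 - 2786*(-1/1092)) = √(-3285 + 199/78) = √(-256031/78) = I*√19970418/78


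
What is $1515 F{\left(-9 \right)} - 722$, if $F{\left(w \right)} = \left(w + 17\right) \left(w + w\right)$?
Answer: $-218882$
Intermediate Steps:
$F{\left(w \right)} = 2 w \left(17 + w\right)$ ($F{\left(w \right)} = \left(17 + w\right) 2 w = 2 w \left(17 + w\right)$)
$1515 F{\left(-9 \right)} - 722 = 1515 \cdot 2 \left(-9\right) \left(17 - 9\right) - 722 = 1515 \cdot 2 \left(-9\right) 8 - 722 = 1515 \left(-144\right) - 722 = -218160 - 722 = -218882$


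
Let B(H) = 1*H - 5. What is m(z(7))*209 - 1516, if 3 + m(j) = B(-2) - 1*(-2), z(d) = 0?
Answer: -3188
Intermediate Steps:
B(H) = -5 + H (B(H) = H - 5 = -5 + H)
m(j) = -8 (m(j) = -3 + ((-5 - 2) - 1*(-2)) = -3 + (-7 + 2) = -3 - 5 = -8)
m(z(7))*209 - 1516 = -8*209 - 1516 = -1672 - 1516 = -3188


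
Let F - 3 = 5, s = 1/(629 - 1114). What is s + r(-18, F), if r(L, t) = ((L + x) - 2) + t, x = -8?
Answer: -9701/485 ≈ -20.002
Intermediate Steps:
s = -1/485 (s = 1/(-485) = -1/485 ≈ -0.0020619)
F = 8 (F = 3 + 5 = 8)
r(L, t) = -10 + L + t (r(L, t) = ((L - 8) - 2) + t = ((-8 + L) - 2) + t = (-10 + L) + t = -10 + L + t)
s + r(-18, F) = -1/485 + (-10 - 18 + 8) = -1/485 - 20 = -9701/485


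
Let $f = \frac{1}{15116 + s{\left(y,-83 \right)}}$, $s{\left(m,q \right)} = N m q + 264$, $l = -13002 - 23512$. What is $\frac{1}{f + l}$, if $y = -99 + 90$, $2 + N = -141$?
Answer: $- \frac{91441}{3338876675} \approx -2.7387 \cdot 10^{-5}$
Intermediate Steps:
$N = -143$ ($N = -2 - 141 = -143$)
$y = -9$
$l = -36514$ ($l = -13002 - 23512 = -36514$)
$s{\left(m,q \right)} = 264 - 143 m q$ ($s{\left(m,q \right)} = - 143 m q + 264 = 264 - 143 m q$)
$f = - \frac{1}{91441}$ ($f = \frac{1}{15116 + \left(264 - \left(-1287\right) \left(-83\right)\right)} = \frac{1}{15116 + \left(264 - 106821\right)} = \frac{1}{15116 - 106557} = \frac{1}{-91441} = - \frac{1}{91441} \approx -1.0936 \cdot 10^{-5}$)
$\frac{1}{f + l} = \frac{1}{- \frac{1}{91441} - 36514} = \frac{1}{- \frac{3338876675}{91441}} = - \frac{91441}{3338876675}$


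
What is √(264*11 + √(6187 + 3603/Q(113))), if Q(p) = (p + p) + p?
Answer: √(37081176 + 226*√19784379)/113 ≈ 54.614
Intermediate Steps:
Q(p) = 3*p (Q(p) = 2*p + p = 3*p)
√(264*11 + √(6187 + 3603/Q(113))) = √(264*11 + √(6187 + 3603/((3*113)))) = √(2904 + √(6187 + 3603/339)) = √(2904 + √(6187 + 3603*(1/339))) = √(2904 + √(6187 + 1201/113)) = √(2904 + √(700332/113)) = √(2904 + 2*√19784379/113)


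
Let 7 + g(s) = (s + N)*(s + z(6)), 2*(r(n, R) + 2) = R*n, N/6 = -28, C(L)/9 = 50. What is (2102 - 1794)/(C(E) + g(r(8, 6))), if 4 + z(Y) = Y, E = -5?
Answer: -308/3061 ≈ -0.10062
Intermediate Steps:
z(Y) = -4 + Y
C(L) = 450 (C(L) = 9*50 = 450)
N = -168 (N = 6*(-28) = -168)
r(n, R) = -2 + R*n/2 (r(n, R) = -2 + (R*n)/2 = -2 + R*n/2)
g(s) = -7 + (-168 + s)*(2 + s) (g(s) = -7 + (s - 168)*(s + (-4 + 6)) = -7 + (-168 + s)*(s + 2) = -7 + (-168 + s)*(2 + s))
(2102 - 1794)/(C(E) + g(r(8, 6))) = (2102 - 1794)/(450 + (-343 + (-2 + (1/2)*6*8)**2 - 166*(-2 + (1/2)*6*8))) = 308/(450 + (-343 + (-2 + 24)**2 - 166*(-2 + 24))) = 308/(450 + (-343 + 22**2 - 166*22)) = 308/(450 + (-343 + 484 - 3652)) = 308/(450 - 3511) = 308/(-3061) = 308*(-1/3061) = -308/3061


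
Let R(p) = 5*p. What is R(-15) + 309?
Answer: 234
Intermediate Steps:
R(-15) + 309 = 5*(-15) + 309 = -75 + 309 = 234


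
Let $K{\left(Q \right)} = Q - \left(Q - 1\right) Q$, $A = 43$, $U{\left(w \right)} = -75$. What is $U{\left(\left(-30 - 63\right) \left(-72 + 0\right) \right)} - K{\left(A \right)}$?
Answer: $1688$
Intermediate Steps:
$K{\left(Q \right)} = Q - Q \left(-1 + Q\right)$ ($K{\left(Q \right)} = Q - \left(-1 + Q\right) Q = Q - Q \left(-1 + Q\right)$)
$U{\left(\left(-30 - 63\right) \left(-72 + 0\right) \right)} - K{\left(A \right)} = -75 - 43 \left(2 - 43\right) = -75 - 43 \left(-41\right) = -75 - -1763 = -75 + 1763 = 1688$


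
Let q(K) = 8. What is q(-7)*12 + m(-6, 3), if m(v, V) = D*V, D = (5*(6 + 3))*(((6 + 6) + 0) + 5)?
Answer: 2391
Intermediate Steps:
D = 765 (D = (5*9)*((12 + 0) + 5) = 45*(12 + 5) = 45*17 = 765)
m(v, V) = 765*V
q(-7)*12 + m(-6, 3) = 8*12 + 765*3 = 96 + 2295 = 2391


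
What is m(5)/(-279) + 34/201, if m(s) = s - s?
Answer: 34/201 ≈ 0.16915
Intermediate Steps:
m(s) = 0
m(5)/(-279) + 34/201 = 0/(-279) + 34/201 = 0*(-1/279) + 34*(1/201) = 0 + 34/201 = 34/201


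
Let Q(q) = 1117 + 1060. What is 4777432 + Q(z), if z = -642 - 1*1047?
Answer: 4779609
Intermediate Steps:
z = -1689 (z = -642 - 1047 = -1689)
Q(q) = 2177
4777432 + Q(z) = 4777432 + 2177 = 4779609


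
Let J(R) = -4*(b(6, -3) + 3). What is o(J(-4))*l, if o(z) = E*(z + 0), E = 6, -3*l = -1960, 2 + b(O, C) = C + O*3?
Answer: -250880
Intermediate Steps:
b(O, C) = -2 + C + 3*O (b(O, C) = -2 + (C + O*3) = -2 + (C + 3*O) = -2 + C + 3*O)
J(R) = -64 (J(R) = -4*((-2 - 3 + 3*6) + 3) = -4*((-2 - 3 + 18) + 3) = -4*(13 + 3) = -4*16 = -64)
l = 1960/3 (l = -⅓*(-1960) = 1960/3 ≈ 653.33)
o(z) = 6*z (o(z) = 6*(z + 0) = 6*z)
o(J(-4))*l = (6*(-64))*(1960/3) = -384*1960/3 = -250880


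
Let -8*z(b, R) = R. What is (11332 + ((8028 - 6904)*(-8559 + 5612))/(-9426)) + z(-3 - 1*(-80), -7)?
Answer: 440544431/37704 ≈ 11684.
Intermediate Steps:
z(b, R) = -R/8
(11332 + ((8028 - 6904)*(-8559 + 5612))/(-9426)) + z(-3 - 1*(-80), -7) = (11332 + ((8028 - 6904)*(-8559 + 5612))/(-9426)) - 1/8*(-7) = (11332 + (1124*(-2947))*(-1/9426)) + 7/8 = (11332 - 3312428*(-1/9426)) + 7/8 = (11332 + 1656214/4713) + 7/8 = 55063930/4713 + 7/8 = 440544431/37704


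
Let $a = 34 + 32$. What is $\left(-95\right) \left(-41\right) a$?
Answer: $257070$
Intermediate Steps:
$a = 66$
$\left(-95\right) \left(-41\right) a = \left(-95\right) \left(-41\right) 66 = 3895 \cdot 66 = 257070$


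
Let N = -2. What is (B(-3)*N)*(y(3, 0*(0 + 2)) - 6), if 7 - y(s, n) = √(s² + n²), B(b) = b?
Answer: -12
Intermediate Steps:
y(s, n) = 7 - √(n² + s²) (y(s, n) = 7 - √(s² + n²) = 7 - √(n² + s²))
(B(-3)*N)*(y(3, 0*(0 + 2)) - 6) = (-3*(-2))*((7 - √((0*(0 + 2))² + 3²)) - 6) = 6*((7 - √((0*2)² + 9)) - 6) = 6*((7 - √(0² + 9)) - 6) = 6*((7 - √(0 + 9)) - 6) = 6*((7 - √9) - 6) = 6*((7 - 1*3) - 6) = 6*((7 - 3) - 6) = 6*(4 - 6) = 6*(-2) = -12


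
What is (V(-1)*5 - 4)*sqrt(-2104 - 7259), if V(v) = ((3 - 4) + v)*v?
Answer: 6*I*sqrt(9363) ≈ 580.58*I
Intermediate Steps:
V(v) = v*(-1 + v) (V(v) = (-1 + v)*v = v*(-1 + v))
(V(-1)*5 - 4)*sqrt(-2104 - 7259) = (-(-1 - 1)*5 - 4)*sqrt(-2104 - 7259) = (-1*(-2)*5 - 4)*sqrt(-9363) = (2*5 - 4)*(I*sqrt(9363)) = (10 - 4)*(I*sqrt(9363)) = 6*(I*sqrt(9363)) = 6*I*sqrt(9363)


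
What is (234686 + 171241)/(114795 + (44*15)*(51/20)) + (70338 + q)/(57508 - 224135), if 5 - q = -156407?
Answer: 4580779081/2156486634 ≈ 2.1242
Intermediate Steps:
q = 156412 (q = 5 - 1*(-156407) = 5 + 156407 = 156412)
(234686 + 171241)/(114795 + (44*15)*(51/20)) + (70338 + q)/(57508 - 224135) = (234686 + 171241)/(114795 + (44*15)*(51/20)) + (70338 + 156412)/(57508 - 224135) = 405927/(114795 + 660*(51*(1/20))) + 226750/(-166627) = 405927/(114795 + 660*(51/20)) + 226750*(-1/166627) = 405927/(114795 + 1683) - 226750/166627 = 405927/116478 - 226750/166627 = 405927*(1/116478) - 226750/166627 = 45103/12942 - 226750/166627 = 4580779081/2156486634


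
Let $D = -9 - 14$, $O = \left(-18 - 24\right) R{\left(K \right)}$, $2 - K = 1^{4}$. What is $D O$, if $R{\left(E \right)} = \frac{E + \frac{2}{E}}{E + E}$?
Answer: $1449$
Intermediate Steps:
$K = 1$ ($K = 2 - 1^{4} = 2 - 1 = 1$)
$R{\left(E \right)} = \frac{E + \frac{2}{E}}{2 E}$
$O = -63$ ($O = \left(-18 - 24\right) \left(\frac{1}{2} + 1^{-2}\right) = - 42 \left(\frac{1}{2} + 1\right) = \left(-42\right) \frac{3}{2} = -63$)
$D = -23$
$D O = \left(-23\right) \left(-63\right) = 1449$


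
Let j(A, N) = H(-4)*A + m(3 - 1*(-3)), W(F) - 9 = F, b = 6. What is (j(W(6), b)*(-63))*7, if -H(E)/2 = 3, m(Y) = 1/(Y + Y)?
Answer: 158613/4 ≈ 39653.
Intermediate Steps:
m(Y) = 1/(2*Y)
H(E) = -6 (H(E) = -2*3 = -6)
W(F) = 9 + F
j(A, N) = 1/12 - 6*A (j(A, N) = -6*A + 1/(2*(3 - 1*(-3))) = -6*A + 1/(2*(3 + 3)) = -6*A + (½)/6 = -6*A + (½)*(⅙) = -6*A + 1/12 = 1/12 - 6*A)
(j(W(6), b)*(-63))*7 = ((1/12 - 6*(9 + 6))*(-63))*7 = ((1/12 - 6*15)*(-63))*7 = ((1/12 - 90)*(-63))*7 = -1079/12*(-63)*7 = (22659/4)*7 = 158613/4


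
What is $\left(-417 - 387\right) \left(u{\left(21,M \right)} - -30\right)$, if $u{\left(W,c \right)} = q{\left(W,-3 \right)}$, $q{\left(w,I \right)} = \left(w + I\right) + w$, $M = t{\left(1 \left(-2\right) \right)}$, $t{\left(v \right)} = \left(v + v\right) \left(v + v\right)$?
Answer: $-55476$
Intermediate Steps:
$t{\left(v \right)} = 4 v^{2}$ ($t{\left(v \right)} = 2 v 2 v = 4 v^{2}$)
$M = 16$ ($M = 4 \left(1 \left(-2\right)\right)^{2} = 4 \left(-2\right)^{2} = 4 \cdot 4 = 16$)
$q{\left(w,I \right)} = I + 2 w$ ($q{\left(w,I \right)} = \left(I + w\right) + w = I + 2 w$)
$u{\left(W,c \right)} = -3 + 2 W$
$\left(-417 - 387\right) \left(u{\left(21,M \right)} - -30\right) = \left(-417 - 387\right) \left(\left(-3 + 2 \cdot 21\right) - -30\right) = - 804 \left(\left(-3 + 42\right) + \left(-33 + 63\right)\right) = - 804 \left(39 + 30\right) = \left(-804\right) 69 = -55476$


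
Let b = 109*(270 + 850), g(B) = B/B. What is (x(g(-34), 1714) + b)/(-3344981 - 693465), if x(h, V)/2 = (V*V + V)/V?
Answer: -62755/2019223 ≈ -0.031079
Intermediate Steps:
g(B) = 1
x(h, V) = 2*(V + V**2)/V (x(h, V) = 2*((V*V + V)/V) = 2*((V**2 + V)/V) = 2*((V + V**2)/V) = 2*(V + V**2)/V)
b = 122080 (b = 109*1120 = 122080)
(x(g(-34), 1714) + b)/(-3344981 - 693465) = ((2 + 2*1714) + 122080)/(-3344981 - 693465) = ((2 + 3428) + 122080)/(-4038446) = (3430 + 122080)*(-1/4038446) = 125510*(-1/4038446) = -62755/2019223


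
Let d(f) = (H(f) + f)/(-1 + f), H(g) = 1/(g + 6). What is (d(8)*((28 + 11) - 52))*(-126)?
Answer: 13221/7 ≈ 1888.7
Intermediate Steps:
H(g) = 1/(6 + g)
d(f) = (f + 1/(6 + f))/(-1 + f) (d(f) = (1/(6 + f) + f)/(-1 + f) = (f + 1/(6 + f))/(-1 + f))
(d(8)*((28 + 11) - 52))*(-126) = (((1 + 8*(6 + 8))/((-1 + 8)*(6 + 8)))*((28 + 11) - 52))*(-126) = (((1 + 8*14)/(7*14))*(39 - 52))*(-126) = (((⅐)*(1/14)*(1 + 112))*(-13))*(-126) = (((⅐)*(1/14)*113)*(-13))*(-126) = ((113/98)*(-13))*(-126) = -1469/98*(-126) = 13221/7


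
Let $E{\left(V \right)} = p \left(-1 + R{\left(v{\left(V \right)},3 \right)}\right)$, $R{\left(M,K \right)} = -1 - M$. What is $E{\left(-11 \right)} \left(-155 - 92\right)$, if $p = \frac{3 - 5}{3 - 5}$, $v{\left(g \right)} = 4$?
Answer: $1482$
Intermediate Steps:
$p = 1$ ($p = - \frac{2}{-2} = \left(-2\right) \left(- \frac{1}{2}\right) = 1$)
$E{\left(V \right)} = -6$ ($E{\left(V \right)} = 1 \left(-1 - 5\right) = 1 \left(-6\right) = -6$)
$E{\left(-11 \right)} \left(-155 - 92\right) = - 6 \left(-155 - 92\right) = \left(-6\right) \left(-247\right) = 1482$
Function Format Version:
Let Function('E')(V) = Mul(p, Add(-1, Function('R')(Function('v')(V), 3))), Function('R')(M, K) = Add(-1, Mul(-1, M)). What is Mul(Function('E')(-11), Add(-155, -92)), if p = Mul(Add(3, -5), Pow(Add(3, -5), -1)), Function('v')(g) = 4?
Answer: 1482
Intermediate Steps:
p = 1 (p = Mul(-2, Pow(-2, -1)) = Mul(-2, Rational(-1, 2)) = 1)
Function('E')(V) = -6 (Function('E')(V) = Mul(1, Add(-1, Add(-1, Mul(-1, 4)))) = Mul(1, Add(-1, Add(-1, -4))) = Mul(1, Add(-1, -5)) = Mul(1, -6) = -6)
Mul(Function('E')(-11), Add(-155, -92)) = Mul(-6, Add(-155, -92)) = Mul(-6, -247) = 1482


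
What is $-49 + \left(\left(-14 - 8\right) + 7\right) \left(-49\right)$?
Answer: $686$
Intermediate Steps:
$-49 + \left(\left(-14 - 8\right) + 7\right) \left(-49\right) = -49 + \left(-22 + 7\right) \left(-49\right) = -49 - -735 = -49 + 735 = 686$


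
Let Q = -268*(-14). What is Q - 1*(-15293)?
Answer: 19045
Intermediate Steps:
Q = 3752
Q - 1*(-15293) = 3752 - 1*(-15293) = 3752 + 15293 = 19045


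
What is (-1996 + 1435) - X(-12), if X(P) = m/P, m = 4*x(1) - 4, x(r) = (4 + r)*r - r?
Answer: -560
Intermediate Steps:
x(r) = -r + r*(4 + r) (x(r) = r*(4 + r) - r = -r + r*(4 + r))
m = 12 (m = 4*(1*(3 + 1)) - 4 = 4*(1*4) - 4 = 4*4 - 4 = 16 - 4 = 12)
X(P) = 12/P
(-1996 + 1435) - X(-12) = (-1996 + 1435) - 12/(-12) = -561 - 12*(-1)/12 = -561 - 1*(-1) = -561 + 1 = -560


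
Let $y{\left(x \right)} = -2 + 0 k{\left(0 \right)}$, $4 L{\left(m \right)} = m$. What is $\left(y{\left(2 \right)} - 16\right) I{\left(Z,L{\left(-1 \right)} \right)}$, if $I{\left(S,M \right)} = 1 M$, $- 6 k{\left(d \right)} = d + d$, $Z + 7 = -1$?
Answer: $\frac{9}{2} \approx 4.5$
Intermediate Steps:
$Z = -8$ ($Z = -7 - 1 = -8$)
$L{\left(m \right)} = \frac{m}{4}$
$k{\left(d \right)} = - \frac{d}{3}$ ($k{\left(d \right)} = - \frac{d + d}{6} = - \frac{2 d}{6} = - \frac{d}{3}$)
$y{\left(x \right)} = -2$ ($y{\left(x \right)} = -2 + 0 \left(\left(- \frac{1}{3}\right) 0\right) = -2 + 0 \cdot 0 = -2 + 0 = -2$)
$I{\left(S,M \right)} = M$
$\left(y{\left(2 \right)} - 16\right) I{\left(Z,L{\left(-1 \right)} \right)} = \left(-2 - 16\right) \frac{1}{4} \left(-1\right) = \left(-18\right) \left(- \frac{1}{4}\right) = \frac{9}{2}$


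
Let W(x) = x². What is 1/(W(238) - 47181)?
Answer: 1/9463 ≈ 0.00010567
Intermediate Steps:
1/(W(238) - 47181) = 1/(238² - 47181) = 1/(56644 - 47181) = 1/9463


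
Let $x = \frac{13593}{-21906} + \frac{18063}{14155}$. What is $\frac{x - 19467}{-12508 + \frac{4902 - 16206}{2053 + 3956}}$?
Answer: $\frac{4030111436082647}{2589916940234520} \approx 1.5561$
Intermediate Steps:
$x = \frac{67759721}{103359810}$ ($x = 13593 \left(- \frac{1}{21906}\right) + 18063 \cdot \frac{1}{14155} = - \frac{4531}{7302} + \frac{18063}{14155} = \frac{67759721}{103359810} \approx 0.65557$)
$\frac{x - 19467}{-12508 + \frac{4902 - 16206}{2053 + 3956}} = \frac{\frac{67759721}{103359810} - 19467}{-12508 + \frac{4902 - 16206}{2053 + 3956}} = - \frac{2012037661549}{103359810 \left(-12508 - \frac{11304}{6009}\right)} = - \frac{2012037661549}{103359810 \left(-12508 - \frac{3768}{2003}\right)} = - \frac{2012037661549}{103359810 \left(- \frac{25057292}{2003}\right)} = \left(- \frac{2012037661549}{103359810}\right) \left(- \frac{2003}{25057292}\right) = \frac{4030111436082647}{2589916940234520}$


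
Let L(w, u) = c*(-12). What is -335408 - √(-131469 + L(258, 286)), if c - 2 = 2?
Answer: -335408 - 3*I*√14613 ≈ -3.3541e+5 - 362.65*I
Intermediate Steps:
c = 4 (c = 2 + 2 = 4)
L(w, u) = -48 (L(w, u) = 4*(-12) = -48)
-335408 - √(-131469 + L(258, 286)) = -335408 - √(-131469 - 48) = -335408 - √(-131517) = -335408 - 3*I*√14613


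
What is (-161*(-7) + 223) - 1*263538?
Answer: -262188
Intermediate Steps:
(-161*(-7) + 223) - 1*263538 = (1127 + 223) - 263538 = 1350 - 263538 = -262188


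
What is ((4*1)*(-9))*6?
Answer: -216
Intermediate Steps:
((4*1)*(-9))*6 = (4*(-9))*6 = -36*6 = -216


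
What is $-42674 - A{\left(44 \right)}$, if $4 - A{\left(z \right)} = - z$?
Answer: $-42722$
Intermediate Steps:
$A{\left(z \right)} = 4 + z$ ($A{\left(z \right)} = 4 - - z = 4 + z$)
$-42674 - A{\left(44 \right)} = -42674 - \left(4 + 44\right) = -42674 - 48 = -42722$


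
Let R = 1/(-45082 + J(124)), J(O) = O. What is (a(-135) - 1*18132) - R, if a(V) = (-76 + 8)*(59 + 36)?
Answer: -1105607135/44958 ≈ -24592.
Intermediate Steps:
a(V) = -6460 (a(V) = -68*95 = -6460)
R = -1/44958 (R = 1/(-45082 + 124) = 1/(-44958) = -1/44958 ≈ -2.2243e-5)
(a(-135) - 1*18132) - R = (-6460 - 1*18132) - 1*(-1/44958) = (-6460 - 18132) + 1/44958 = -24592 + 1/44958 = -1105607135/44958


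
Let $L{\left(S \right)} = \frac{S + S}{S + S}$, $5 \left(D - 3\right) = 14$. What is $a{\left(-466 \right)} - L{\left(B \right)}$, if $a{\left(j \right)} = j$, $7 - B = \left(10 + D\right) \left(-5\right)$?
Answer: $-467$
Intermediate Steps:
$D = \frac{29}{5}$ ($D = 3 + \frac{1}{5} \cdot 14 = 3 + \frac{14}{5} = \frac{29}{5} \approx 5.8$)
$B = 86$ ($B = 7 - \left(10 + \frac{29}{5}\right) \left(-5\right) = 7 - \frac{79}{5} \left(-5\right) = 7 - -79 = 7 + 79 = 86$)
$L{\left(S \right)} = 1$ ($L{\left(S \right)} = \frac{2 S}{2 S} = 2 S \frac{1}{2 S} = 1$)
$a{\left(-466 \right)} - L{\left(B \right)} = -466 - 1 = -467$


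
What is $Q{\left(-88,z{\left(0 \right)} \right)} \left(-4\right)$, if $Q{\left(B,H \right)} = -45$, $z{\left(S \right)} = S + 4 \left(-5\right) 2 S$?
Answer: $180$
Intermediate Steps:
$z{\left(S \right)} = - 39 S$ ($z{\left(S \right)} = S + 4 \left(- 10 S\right) = S - 40 S = - 39 S$)
$Q{\left(-88,z{\left(0 \right)} \right)} \left(-4\right) = \left(-45\right) \left(-4\right) = 180$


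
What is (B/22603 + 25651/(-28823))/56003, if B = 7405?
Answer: -366355238/36485185522807 ≈ -1.0041e-5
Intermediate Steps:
(B/22603 + 25651/(-28823))/56003 = (7405/22603 + 25651/(-28823))/56003 = (7405*(1/22603) + 25651*(-1/28823))*(1/56003) = (7405/22603 - 25651/28823)*(1/56003) = -366355238/651486269*1/56003 = -366355238/36485185522807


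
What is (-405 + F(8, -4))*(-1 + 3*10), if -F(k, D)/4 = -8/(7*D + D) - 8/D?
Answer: -12006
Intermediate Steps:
F(k, D) = 36/D (F(k, D) = -4*(-8/(7*D + D) - 8/D) = -4*(-8*1/(8*D) - 8/D) = -4*(-1/D - 8/D) = -(-36)/D = 36/D)
(-405 + F(8, -4))*(-1 + 3*10) = (-405 + 36/(-4))*(-1 + 3*10) = (-405 + 36*(-¼))*(-1 + 30) = (-405 - 9)*29 = -414*29 = -12006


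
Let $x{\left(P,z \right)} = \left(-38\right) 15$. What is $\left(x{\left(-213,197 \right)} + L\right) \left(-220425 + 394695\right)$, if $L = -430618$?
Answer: $-75143132760$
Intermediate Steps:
$x{\left(P,z \right)} = -570$
$\left(x{\left(-213,197 \right)} + L\right) \left(-220425 + 394695\right) = \left(-570 - 430618\right) \left(-220425 + 394695\right) = \left(-431188\right) 174270 = -75143132760$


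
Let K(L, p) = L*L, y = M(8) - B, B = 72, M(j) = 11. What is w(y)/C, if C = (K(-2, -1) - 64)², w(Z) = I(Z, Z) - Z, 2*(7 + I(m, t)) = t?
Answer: 47/7200 ≈ 0.0065278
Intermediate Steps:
I(m, t) = -7 + t/2
y = -61 (y = 11 - 1*72 = 11 - 72 = -61)
K(L, p) = L²
w(Z) = -7 - Z/2 (w(Z) = (-7 + Z/2) - Z = -7 - Z/2)
C = 3600 (C = ((-2)² - 64)² = (4 - 64)² = (-60)² = 3600)
w(y)/C = (-7 - ½*(-61))/3600 = (-7 + 61/2)*(1/3600) = (47/2)*(1/3600) = 47/7200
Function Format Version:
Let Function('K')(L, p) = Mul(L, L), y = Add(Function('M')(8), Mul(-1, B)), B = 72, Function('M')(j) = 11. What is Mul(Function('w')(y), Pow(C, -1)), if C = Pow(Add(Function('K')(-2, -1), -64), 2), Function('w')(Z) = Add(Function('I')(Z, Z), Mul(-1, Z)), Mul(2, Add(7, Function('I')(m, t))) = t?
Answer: Rational(47, 7200) ≈ 0.0065278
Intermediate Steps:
Function('I')(m, t) = Add(-7, Mul(Rational(1, 2), t))
y = -61 (y = Add(11, Mul(-1, 72)) = Add(11, -72) = -61)
Function('K')(L, p) = Pow(L, 2)
Function('w')(Z) = Add(-7, Mul(Rational(-1, 2), Z)) (Function('w')(Z) = Add(Add(-7, Mul(Rational(1, 2), Z)), Mul(-1, Z)) = Add(-7, Mul(Rational(-1, 2), Z)))
C = 3600 (C = Pow(Add(Pow(-2, 2), -64), 2) = Pow(Add(4, -64), 2) = Pow(-60, 2) = 3600)
Mul(Function('w')(y), Pow(C, -1)) = Mul(Add(-7, Mul(Rational(-1, 2), -61)), Pow(3600, -1)) = Mul(Add(-7, Rational(61, 2)), Rational(1, 3600)) = Mul(Rational(47, 2), Rational(1, 3600)) = Rational(47, 7200)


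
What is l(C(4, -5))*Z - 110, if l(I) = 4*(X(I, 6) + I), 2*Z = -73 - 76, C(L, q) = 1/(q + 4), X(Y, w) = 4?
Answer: -1004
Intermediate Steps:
C(L, q) = 1/(4 + q)
Z = -149/2 (Z = (-73 - 76)/2 = (1/2)*(-149) = -149/2 ≈ -74.500)
l(I) = 16 + 4*I (l(I) = 4*(4 + I) = 16 + 4*I)
l(C(4, -5))*Z - 110 = (16 + 4/(4 - 5))*(-149/2) - 110 = (16 + 4/(-1))*(-149/2) - 110 = (16 + 4*(-1))*(-149/2) - 110 = (16 - 4)*(-149/2) - 110 = 12*(-149/2) - 110 = -894 - 110 = -1004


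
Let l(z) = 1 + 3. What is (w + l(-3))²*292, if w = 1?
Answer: 7300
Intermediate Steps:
l(z) = 4
(w + l(-3))²*292 = (1 + 4)²*292 = 5²*292 = 25*292 = 7300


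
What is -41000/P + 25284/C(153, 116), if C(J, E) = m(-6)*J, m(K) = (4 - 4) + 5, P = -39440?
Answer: 504199/14790 ≈ 34.091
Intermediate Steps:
m(K) = 5 (m(K) = 0 + 5 = 5)
C(J, E) = 5*J
-41000/P + 25284/C(153, 116) = -41000/(-39440) + 25284/((5*153)) = -41000*(-1/39440) + 25284/765 = 1025/986 + 25284*(1/765) = 1025/986 + 8428/255 = 504199/14790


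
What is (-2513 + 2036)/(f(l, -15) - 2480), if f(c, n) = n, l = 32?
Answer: 477/2495 ≈ 0.19118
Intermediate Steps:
(-2513 + 2036)/(f(l, -15) - 2480) = (-2513 + 2036)/(-15 - 2480) = -477/(-2495) = -477*(-1/2495) = 477/2495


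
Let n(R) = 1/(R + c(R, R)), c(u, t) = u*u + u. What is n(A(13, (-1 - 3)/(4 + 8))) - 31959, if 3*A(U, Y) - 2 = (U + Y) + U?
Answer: -267912216/8383 ≈ -31959.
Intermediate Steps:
c(u, t) = u + u**2 (c(u, t) = u**2 + u = u + u**2)
A(U, Y) = 2/3 + Y/3 + 2*U/3 (A(U, Y) = 2/3 + ((U + Y) + U)/3 = 2/3 + (Y + 2*U)/3 = 2/3 + (Y/3 + 2*U/3) = 2/3 + Y/3 + 2*U/3)
n(R) = 1/(R + R*(1 + R))
n(A(13, (-1 - 3)/(4 + 8))) - 31959 = 1/((2/3 + ((-1 - 3)/(4 + 8))/3 + (2/3)*13)*(2 + (2/3 + ((-1 - 3)/(4 + 8))/3 + (2/3)*13))) - 31959 = 1/((2/3 + (-4/12)/3 + 26/3)*(2 + (2/3 + (-4/12)/3 + 26/3))) - 31959 = 1/((2/3 + (-4*1/12)/3 + 26/3)*(2 + (2/3 + (-4*1/12)/3 + 26/3))) - 31959 = 1/((2/3 + (1/3)*(-1/3) + 26/3)*(2 + (2/3 + (1/3)*(-1/3) + 26/3))) - 31959 = 1/((2/3 - 1/9 + 26/3)*(2 + (2/3 - 1/9 + 26/3))) - 31959 = 1/((83/9)*(2 + 83/9)) - 31959 = 9/(83*(101/9)) - 31959 = (9/83)*(9/101) - 31959 = 81/8383 - 31959 = -267912216/8383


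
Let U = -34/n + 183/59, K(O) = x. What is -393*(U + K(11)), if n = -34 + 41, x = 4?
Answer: -364311/413 ≈ -882.11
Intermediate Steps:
K(O) = 4
n = 7
U = -725/413 (U = -34/7 + 183/59 = -725/413 ≈ -1.7554)
-393*(U + K(11)) = -393*(-725/413 + 4) = -393*927/413 = -364311/413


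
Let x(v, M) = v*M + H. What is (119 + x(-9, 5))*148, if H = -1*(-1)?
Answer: 11100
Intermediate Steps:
H = 1
x(v, M) = 1 + M*v (x(v, M) = v*M + 1 = M*v + 1 = 1 + M*v)
(119 + x(-9, 5))*148 = (119 + (1 + 5*(-9)))*148 = (119 + (1 - 45))*148 = (119 - 44)*148 = 75*148 = 11100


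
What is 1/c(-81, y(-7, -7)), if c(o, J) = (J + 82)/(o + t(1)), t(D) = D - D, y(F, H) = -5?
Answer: -81/77 ≈ -1.0519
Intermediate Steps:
t(D) = 0
c(o, J) = (82 + J)/o (c(o, J) = (J + 82)/(o + 0) = (82 + J)/o)
1/c(-81, y(-7, -7)) = 1/((82 - 5)/(-81)) = 1/(-1/81*77) = 1/(-77/81) = -81/77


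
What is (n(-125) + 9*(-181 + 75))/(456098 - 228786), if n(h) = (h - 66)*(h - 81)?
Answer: 4799/28414 ≈ 0.16890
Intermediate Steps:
n(h) = (-81 + h)*(-66 + h) (n(h) = (-66 + h)*(-81 + h) = (-81 + h)*(-66 + h))
(n(-125) + 9*(-181 + 75))/(456098 - 228786) = ((5346 + (-125)² - 147*(-125)) + 9*(-181 + 75))/(456098 - 228786) = ((5346 + 15625 + 18375) + 9*(-106))/227312 = (39346 - 954)*(1/227312) = 38392*(1/227312) = 4799/28414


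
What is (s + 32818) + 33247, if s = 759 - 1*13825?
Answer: 52999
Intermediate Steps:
s = -13066 (s = 759 - 13825 = -13066)
(s + 32818) + 33247 = (-13066 + 32818) + 33247 = 19752 + 33247 = 52999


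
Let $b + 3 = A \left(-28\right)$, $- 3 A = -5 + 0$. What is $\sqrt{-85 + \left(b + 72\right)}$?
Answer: $\frac{2 i \sqrt{141}}{3} \approx 7.9162 i$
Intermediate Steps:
$A = \frac{5}{3}$ ($A = - \frac{-5 + 0}{3} = \left(- \frac{1}{3}\right) \left(-5\right) = \frac{5}{3} \approx 1.6667$)
$b = - \frac{149}{3}$ ($b = -3 + \frac{5}{3} \left(-28\right) = -3 - \frac{140}{3} = - \frac{149}{3} \approx -49.667$)
$\sqrt{-85 + \left(b + 72\right)} = \sqrt{-85 + \left(- \frac{149}{3} + 72\right)} = \sqrt{-85 + \frac{67}{3}} = \sqrt{- \frac{188}{3}} = \frac{2 i \sqrt{141}}{3}$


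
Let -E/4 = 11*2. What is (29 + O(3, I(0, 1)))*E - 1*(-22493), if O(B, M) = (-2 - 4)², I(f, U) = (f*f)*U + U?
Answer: 16773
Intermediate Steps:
I(f, U) = U + U*f² (I(f, U) = f²*U + U = U*f² + U = U + U*f²)
O(B, M) = 36 (O(B, M) = (-6)² = 36)
E = -88 (E = -44*2 = -4*22 = -88)
(29 + O(3, I(0, 1)))*E - 1*(-22493) = (29 + 36)*(-88) - 1*(-22493) = 65*(-88) + 22493 = -5720 + 22493 = 16773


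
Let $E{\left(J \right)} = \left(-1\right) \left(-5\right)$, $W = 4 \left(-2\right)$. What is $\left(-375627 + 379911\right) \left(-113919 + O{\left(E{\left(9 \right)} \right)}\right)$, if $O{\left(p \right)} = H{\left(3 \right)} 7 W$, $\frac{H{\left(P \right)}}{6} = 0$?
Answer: $-488028996$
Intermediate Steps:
$W = -8$
$E{\left(J \right)} = 5$
$H{\left(P \right)} = 0$ ($H{\left(P \right)} = 6 \cdot 0 = 0$)
$O{\left(p \right)} = 0$ ($O{\left(p \right)} = 0 \cdot 7 \left(-8\right) = 0 \left(-8\right) = 0$)
$\left(-375627 + 379911\right) \left(-113919 + O{\left(E{\left(9 \right)} \right)}\right) = \left(-375627 + 379911\right) \left(-113919 + 0\right) = 4284 \left(-113919\right) = -488028996$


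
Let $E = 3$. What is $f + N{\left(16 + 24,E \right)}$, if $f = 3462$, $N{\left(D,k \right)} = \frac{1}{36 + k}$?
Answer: $\frac{135019}{39} \approx 3462.0$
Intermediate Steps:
$f + N{\left(16 + 24,E \right)} = 3462 + \frac{1}{36 + 3} = 3462 + \frac{1}{39} = \frac{135019}{39}$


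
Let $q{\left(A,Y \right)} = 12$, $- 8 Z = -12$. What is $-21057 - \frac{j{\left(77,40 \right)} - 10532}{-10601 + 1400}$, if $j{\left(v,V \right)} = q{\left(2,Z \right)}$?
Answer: $- \frac{193755977}{9201} \approx -21058.0$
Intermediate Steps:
$Z = \frac{3}{2}$ ($Z = \left(- \frac{1}{8}\right) \left(-12\right) = \frac{3}{2} \approx 1.5$)
$j{\left(v,V \right)} = 12$
$-21057 - \frac{j{\left(77,40 \right)} - 10532}{-10601 + 1400} = -21057 - \frac{12 - 10532}{-10601 + 1400} = -21057 - - \frac{10520}{-9201} = -21057 - \left(-10520\right) \left(- \frac{1}{9201}\right) = -21057 - \frac{10520}{9201} = - \frac{193755977}{9201}$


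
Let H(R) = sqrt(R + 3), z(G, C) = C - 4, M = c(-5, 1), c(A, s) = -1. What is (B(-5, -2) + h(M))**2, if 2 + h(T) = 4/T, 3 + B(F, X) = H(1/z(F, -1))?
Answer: (45 - sqrt(70))**2/25 ≈ 53.680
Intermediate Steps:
M = -1
z(G, C) = -4 + C
H(R) = sqrt(3 + R)
B(F, X) = -3 + sqrt(70)/5 (B(F, X) = -3 + sqrt(3 + 1/(-4 - 1)) = -3 + sqrt(3 + 1/(-5)) = -3 + sqrt(3 - 1/5) = -3 + sqrt(14/5) = -3 + sqrt(70)/5)
h(T) = -2 + 4/T
(B(-5, -2) + h(M))**2 = ((-3 + sqrt(70)/5) + (-2 + 4/(-1)))**2 = ((-3 + sqrt(70)/5) + (-2 + 4*(-1)))**2 = ((-3 + sqrt(70)/5) + (-2 - 4))**2 = ((-3 + sqrt(70)/5) - 6)**2 = (-9 + sqrt(70)/5)**2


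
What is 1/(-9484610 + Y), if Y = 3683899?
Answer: -1/5800711 ≈ -1.7239e-7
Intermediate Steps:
1/(-9484610 + Y) = 1/(-9484610 + 3683899) = 1/(-5800711) = -1/5800711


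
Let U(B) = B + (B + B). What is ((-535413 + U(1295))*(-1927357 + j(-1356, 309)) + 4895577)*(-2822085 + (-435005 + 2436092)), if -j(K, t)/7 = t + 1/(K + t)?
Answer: -293863082291320589838/349 ≈ -8.4201e+17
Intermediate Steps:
j(K, t) = -7*t - 7/(K + t) (j(K, t) = -7*(t + 1/(K + t)) = -7*t - 7/(K + t))
U(B) = 3*B (U(B) = B + 2*B = 3*B)
((-535413 + U(1295))*(-1927357 + j(-1356, 309)) + 4895577)*(-2822085 + (-435005 + 2436092)) = ((-535413 + 3*1295)*(-1927357 + 7*(-1 - 1*309² - 1*(-1356)*309)/(-1356 + 309)) + 4895577)*(-2822085 + (-435005 + 2436092)) = ((-535413 + 3885)*(-1927357 + 7*(-1 - 1*95481 + 419004)/(-1047)) + 4895577)*(-2822085 + 2001087) = (-531528*(-1927357 + 7*(-1/1047)*(-1 - 95481 + 419004)) + 4895577)*(-820998) = (-531528*(-1927357 + 7*(-1/1047)*323522) + 4895577)*(-820998) = (-531528*(-1927357 - 2264654/1047) + 4895577)*(-820998) = (-531528*(-2020207433/1047) + 4895577)*(-820998) = (357932272149208/349 + 4895577)*(-820998) = (357933980705581/349)*(-820998) = -293863082291320589838/349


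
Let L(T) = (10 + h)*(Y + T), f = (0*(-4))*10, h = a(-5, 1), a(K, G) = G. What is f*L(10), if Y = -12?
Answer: 0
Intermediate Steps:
h = 1
f = 0 (f = 0*10 = 0)
L(T) = -132 + 11*T (L(T) = (10 + 1)*(-12 + T) = 11*(-12 + T) = -132 + 11*T)
f*L(10) = 0*(-132 + 11*10) = 0*(-132 + 110) = 0*(-22) = 0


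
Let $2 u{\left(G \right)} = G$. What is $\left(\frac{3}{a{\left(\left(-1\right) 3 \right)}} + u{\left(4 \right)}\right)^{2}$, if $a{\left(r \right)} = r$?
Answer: $1$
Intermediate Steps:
$u{\left(G \right)} = \frac{G}{2}$
$\left(\frac{3}{a{\left(\left(-1\right) 3 \right)}} + u{\left(4 \right)}\right)^{2} = \left(\frac{3}{\left(-1\right) 3} + \frac{1}{2} \cdot 4\right)^{2} = \left(\frac{3}{-3} + 2\right)^{2} = \left(3 \left(- \frac{1}{3}\right) + 2\right)^{2} = \left(-1 + 2\right)^{2} = 1^{2} = 1$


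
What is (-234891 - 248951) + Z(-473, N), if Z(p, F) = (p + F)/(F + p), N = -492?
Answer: -483841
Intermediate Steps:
Z(p, F) = 1 (Z(p, F) = (F + p)/(F + p) = 1)
(-234891 - 248951) + Z(-473, N) = (-234891 - 248951) + 1 = -483842 + 1 = -483841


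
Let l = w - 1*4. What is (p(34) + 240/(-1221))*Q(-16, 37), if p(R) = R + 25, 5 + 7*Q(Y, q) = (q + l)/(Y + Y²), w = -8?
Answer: -803465/19536 ≈ -41.127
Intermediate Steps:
l = -12 (l = -8 - 1*4 = -8 - 4 = -12)
Q(Y, q) = -5/7 + (-12 + q)/(7*(Y + Y²)) (Q(Y, q) = -5/7 + ((q - 12)/(Y + Y²))/7 = -5/7 + ((-12 + q)/(Y + Y²))/7 = -5/7 + (-12 + q)/(7*(Y + Y²)))
p(R) = 25 + R
(p(34) + 240/(-1221))*Q(-16, 37) = ((25 + 34) + 240/(-1221))*((⅐)*(-12 + 37 - 5*(-16) - 5*(-16)²)/(-16*(1 - 16))) = (59 + 240*(-1/1221))*((⅐)*(-1/16)*(-12 + 37 + 80 - 5*256)/(-15)) = (59 - 80/407)*((⅐)*(-1/16)*(-1/15)*(-12 + 37 + 80 - 1280)) = 23933*((⅐)*(-1/16)*(-1/15)*(-1175))/407 = (23933/407)*(-235/336) = -803465/19536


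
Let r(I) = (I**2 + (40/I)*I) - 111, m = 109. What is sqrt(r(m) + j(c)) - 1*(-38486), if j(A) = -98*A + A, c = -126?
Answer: 38486 + 4*sqrt(1502) ≈ 38641.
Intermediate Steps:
r(I) = -71 + I**2 (r(I) = (I**2 + 40) - 111 = (40 + I**2) - 111 = -71 + I**2)
j(A) = -97*A
sqrt(r(m) + j(c)) - 1*(-38486) = sqrt((-71 + 109**2) - 97*(-126)) - 1*(-38486) = sqrt((-71 + 11881) + 12222) + 38486 = sqrt(11810 + 12222) + 38486 = sqrt(24032) + 38486 = 4*sqrt(1502) + 38486 = 38486 + 4*sqrt(1502)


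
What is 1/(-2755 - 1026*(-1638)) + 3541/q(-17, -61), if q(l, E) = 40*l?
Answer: -10965198359/2105714520 ≈ -5.2074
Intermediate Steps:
1/(-2755 - 1026*(-1638)) + 3541/q(-17, -61) = 1/(-2755 - 1026*(-1638)) + 3541/((40*(-17))) = -1/1638/(-3781) + 3541/(-680) = -1/3781*(-1/1638) + 3541*(-1/680) = 1/6193278 - 3541/680 = -10965198359/2105714520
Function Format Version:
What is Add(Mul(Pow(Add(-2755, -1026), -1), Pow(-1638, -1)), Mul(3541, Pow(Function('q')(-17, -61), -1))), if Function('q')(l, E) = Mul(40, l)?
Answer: Rational(-10965198359, 2105714520) ≈ -5.2074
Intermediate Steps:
Add(Mul(Pow(Add(-2755, -1026), -1), Pow(-1638, -1)), Mul(3541, Pow(Function('q')(-17, -61), -1))) = Add(Mul(Pow(Add(-2755, -1026), -1), Pow(-1638, -1)), Mul(3541, Pow(Mul(40, -17), -1))) = Add(Mul(Pow(-3781, -1), Rational(-1, 1638)), Mul(3541, Pow(-680, -1))) = Add(Mul(Rational(-1, 3781), Rational(-1, 1638)), Mul(3541, Rational(-1, 680))) = Add(Rational(1, 6193278), Rational(-3541, 680)) = Rational(-10965198359, 2105714520)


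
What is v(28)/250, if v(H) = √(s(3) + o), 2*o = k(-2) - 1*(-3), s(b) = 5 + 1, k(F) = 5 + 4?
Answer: √3/125 ≈ 0.013856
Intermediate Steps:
k(F) = 9
s(b) = 6
o = 6 (o = (9 - 1*(-3))/2 = (9 + 3)/2 = (½)*12 = 6)
v(H) = 2*√3 (v(H) = √(6 + 6) = √12 = 2*√3)
v(28)/250 = (2*√3)/250 = (2*√3)*(1/250) = √3/125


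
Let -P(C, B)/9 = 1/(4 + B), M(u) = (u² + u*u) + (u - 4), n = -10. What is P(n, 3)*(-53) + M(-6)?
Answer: 911/7 ≈ 130.14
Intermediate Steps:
M(u) = -4 + u + 2*u² (M(u) = (u² + u²) + (-4 + u) = 2*u² + (-4 + u) = -4 + u + 2*u²)
P(C, B) = -9/(4 + B)
P(n, 3)*(-53) + M(-6) = -9/(4 + 3)*(-53) + (-4 - 6 + 2*(-6)²) = -9/7*(-53) + (-4 - 6 + 2*36) = -9*⅐*(-53) + (-4 - 6 + 72) = -9/7*(-53) + 62 = 477/7 + 62 = 911/7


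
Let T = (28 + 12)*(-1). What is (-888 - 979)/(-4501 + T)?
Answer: 1867/4541 ≈ 0.41114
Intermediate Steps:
T = -40 (T = 40*(-1) = -40)
(-888 - 979)/(-4501 + T) = (-888 - 979)/(-4501 - 40) = -1867/(-4541) = -1867*(-1/4541) = 1867/4541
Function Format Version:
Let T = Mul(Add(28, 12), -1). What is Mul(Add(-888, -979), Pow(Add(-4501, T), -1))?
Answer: Rational(1867, 4541) ≈ 0.41114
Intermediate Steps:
T = -40 (T = Mul(40, -1) = -40)
Mul(Add(-888, -979), Pow(Add(-4501, T), -1)) = Mul(Add(-888, -979), Pow(Add(-4501, -40), -1)) = Mul(-1867, Pow(-4541, -1)) = Mul(-1867, Rational(-1, 4541)) = Rational(1867, 4541)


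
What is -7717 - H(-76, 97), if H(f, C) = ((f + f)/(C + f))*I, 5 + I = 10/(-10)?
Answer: -54323/7 ≈ -7760.4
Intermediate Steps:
I = -6 (I = -5 + 10/(-10) = -5 + 10*(-⅒) = -5 - 1 = -6)
H(f, C) = -12*f/(C + f) (H(f, C) = ((f + f)/(C + f))*(-6) = ((2*f)/(C + f))*(-6) = (2*f/(C + f))*(-6) = -12*f/(C + f))
-7717 - H(-76, 97) = -7717 - (-12)*(-76)/(97 - 76) = -7717 - (-12)*(-76)/21 = -7717 - 1*304/7 = -7717 - 304/7 = -54323/7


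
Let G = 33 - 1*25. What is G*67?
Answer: 536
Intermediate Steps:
G = 8 (G = 33 - 25 = 8)
G*67 = 8*67 = 536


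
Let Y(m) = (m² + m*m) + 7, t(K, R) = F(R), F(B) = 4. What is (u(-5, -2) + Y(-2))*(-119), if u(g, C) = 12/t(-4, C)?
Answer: -2142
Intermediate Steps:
t(K, R) = 4
u(g, C) = 3 (u(g, C) = 12/4 = 12*(¼) = 3)
Y(m) = 7 + 2*m² (Y(m) = (m² + m²) + 7 = 2*m² + 7 = 7 + 2*m²)
(u(-5, -2) + Y(-2))*(-119) = (3 + (7 + 2*(-2)²))*(-119) = (3 + (7 + 2*4))*(-119) = (3 + (7 + 8))*(-119) = (3 + 15)*(-119) = 18*(-119) = -2142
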